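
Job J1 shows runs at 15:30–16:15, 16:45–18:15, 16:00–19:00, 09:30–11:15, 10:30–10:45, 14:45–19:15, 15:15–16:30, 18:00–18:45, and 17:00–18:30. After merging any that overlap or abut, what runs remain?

Sort by start: 09:30–11:15, 10:30–10:45, 14:45–19:15, 15:15–16:30, 15:30–16:15, 16:00–19:00, 16:45–18:15, 17:00–18:30, 18:00–18:45.
10:30–10:45 overlaps/touches 09:30–11:15 → extend to 09:30–11:15.
14:45–19:15 is disjoint → start new block.
15:15–16:30 overlaps/touches 14:45–19:15 → extend to 14:45–19:15.
15:30–16:15 overlaps/touches 14:45–19:15 → extend to 14:45–19:15.
16:00–19:00 overlaps/touches 14:45–19:15 → extend to 14:45–19:15.
16:45–18:15 overlaps/touches 14:45–19:15 → extend to 14:45–19:15.
17:00–18:30 overlaps/touches 14:45–19:15 → extend to 14:45–19:15.
18:00–18:45 overlaps/touches 14:45–19:15 → extend to 14:45–19:15.

09:30–11:15, 14:45–19:15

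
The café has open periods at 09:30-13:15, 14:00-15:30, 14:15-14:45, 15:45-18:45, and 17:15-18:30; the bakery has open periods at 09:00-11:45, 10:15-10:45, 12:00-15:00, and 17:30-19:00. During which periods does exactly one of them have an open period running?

Merge the first list: 09:30–13:15, 14:00–15:30, 15:45–18:45.
Merge the second list: 09:00–11:45, 12:00–15:00, 17:30–19:00.
A \ B = 11:45–12:00, 15:00–15:30, 15:45–17:30.
B \ A = 09:00–09:30, 13:15–14:00, 18:45–19:00.
Union of the two gives the symmetric difference.

09:00–09:30, 11:45–12:00, 13:15–14:00, 15:00–15:30, 15:45–17:30, 18:45–19:00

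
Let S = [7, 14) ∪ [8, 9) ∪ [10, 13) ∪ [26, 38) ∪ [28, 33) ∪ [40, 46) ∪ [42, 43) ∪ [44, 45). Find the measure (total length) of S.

Merged: [7, 14), [26, 38), [40, 46).
Lengths: 7 + 12 + 6 = 25.

25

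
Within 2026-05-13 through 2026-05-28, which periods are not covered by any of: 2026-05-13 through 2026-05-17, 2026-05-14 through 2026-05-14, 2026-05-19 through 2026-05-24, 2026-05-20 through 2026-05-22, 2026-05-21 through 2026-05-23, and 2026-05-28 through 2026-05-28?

Covered (merged): 2026-05-13 through 2026-05-17, 2026-05-19 through 2026-05-24, 2026-05-28 through 2026-05-28.
Complement within 2026-05-13 through 2026-05-28: 2026-05-18 through 2026-05-18, 2026-05-25 through 2026-05-27.

2026-05-18 through 2026-05-18, 2026-05-25 through 2026-05-27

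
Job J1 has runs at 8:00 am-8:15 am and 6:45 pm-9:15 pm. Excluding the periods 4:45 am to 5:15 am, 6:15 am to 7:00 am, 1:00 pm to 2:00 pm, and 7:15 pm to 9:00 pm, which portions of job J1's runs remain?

8:00 am–8:15 am: no B overlap → unchanged.
6:45 pm–9:15 pm minus B → 6:45 pm–7:15 pm, 9:00 pm–9:15 pm.

8:00 am–8:15 am, 6:45 pm–7:15 pm, 9:00 pm–9:15 pm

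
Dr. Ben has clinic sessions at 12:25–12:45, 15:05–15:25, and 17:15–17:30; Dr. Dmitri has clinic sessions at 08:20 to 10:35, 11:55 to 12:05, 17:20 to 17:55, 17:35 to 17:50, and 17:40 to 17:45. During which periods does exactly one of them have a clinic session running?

08:20–10:35, 11:55–12:05, 12:25–12:45, 15:05–15:25, 17:15–17:20, 17:30–17:55

Merge the second list: 08:20–10:35, 11:55–12:05, 17:20–17:55.
A but not B: 12:25–12:45, 15:05–15:25, 17:15–17:20.
B but not A: 08:20–10:35, 11:55–12:05, 17:30–17:55.
Combining gives A △ B.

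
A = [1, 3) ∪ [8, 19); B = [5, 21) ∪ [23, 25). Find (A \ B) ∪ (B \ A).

Only in the first: [1, 3).
Only in the second: [5, 8), [19, 21), [23, 25).
Together these are the periods covered by exactly one.

[1, 3) ∪ [5, 8) ∪ [19, 21) ∪ [23, 25)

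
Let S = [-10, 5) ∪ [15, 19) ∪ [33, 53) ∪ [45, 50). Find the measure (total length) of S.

Merged: [-10, 5), [15, 19), [33, 53).
Lengths: 15 + 4 + 20 = 39.

39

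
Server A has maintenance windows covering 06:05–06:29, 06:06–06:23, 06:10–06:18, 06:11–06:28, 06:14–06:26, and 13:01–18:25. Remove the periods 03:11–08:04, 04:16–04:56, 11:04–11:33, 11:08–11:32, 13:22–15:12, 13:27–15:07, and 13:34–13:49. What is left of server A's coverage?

13:01–13:22, 15:12–18:25

Merge the first list: 06:05–06:29, 13:01–18:25.
Merge the second list: 03:11–08:04, 11:04–11:33, 13:22–15:12.
06:05–06:29 lies entirely inside B → drops out.
13:01–18:25 with B removed leaves 13:01–13:22, 15:12–18:25.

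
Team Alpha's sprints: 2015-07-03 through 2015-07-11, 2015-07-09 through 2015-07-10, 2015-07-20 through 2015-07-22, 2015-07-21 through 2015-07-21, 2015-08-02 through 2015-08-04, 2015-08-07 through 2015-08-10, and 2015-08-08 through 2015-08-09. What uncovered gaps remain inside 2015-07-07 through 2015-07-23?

2015-07-12 through 2015-07-19, 2015-07-23 through 2015-07-23

The merged coverage is 2015-07-03 through 2015-07-11, 2015-07-20 through 2015-07-22, 2015-08-02 through 2015-08-04, 2015-08-07 through 2015-08-10.
Gaps within 2015-07-07 through 2015-07-23: 2015-07-12 through 2015-07-19, 2015-07-23 through 2015-07-23.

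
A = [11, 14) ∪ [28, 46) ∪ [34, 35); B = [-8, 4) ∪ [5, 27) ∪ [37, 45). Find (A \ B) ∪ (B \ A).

First set merges to [11, 14), [28, 46).
A but not B: [28, 37), [45, 46).
B but not A: [-8, 4), [5, 11), [14, 27).
Combining gives A △ B.

[-8, 4) ∪ [5, 11) ∪ [14, 27) ∪ [28, 37) ∪ [45, 46)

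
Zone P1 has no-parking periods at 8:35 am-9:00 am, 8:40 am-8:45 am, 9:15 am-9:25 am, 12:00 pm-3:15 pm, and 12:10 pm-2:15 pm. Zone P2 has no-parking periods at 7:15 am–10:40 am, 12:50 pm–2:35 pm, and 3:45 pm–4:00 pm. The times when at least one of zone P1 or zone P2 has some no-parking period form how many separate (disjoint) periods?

3

First set merges to 8:35 am-9:00 am, 9:15 am-9:25 am, 12:00 pm-3:15 pm.
A ∪ B = 7:15 am-10:40 am, 12:00 pm-3:15 pm, 3:45 pm-4:00 pm.
That is 3 disjoint pieces.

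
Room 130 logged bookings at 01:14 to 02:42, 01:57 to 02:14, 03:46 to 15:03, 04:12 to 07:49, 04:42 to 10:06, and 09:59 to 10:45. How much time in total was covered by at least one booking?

12 h 45 min

Merged: 01:14–02:42, 03:46–15:03.
Lengths: 1 h 28 min + 11 h 17 min = 12 h 45 min.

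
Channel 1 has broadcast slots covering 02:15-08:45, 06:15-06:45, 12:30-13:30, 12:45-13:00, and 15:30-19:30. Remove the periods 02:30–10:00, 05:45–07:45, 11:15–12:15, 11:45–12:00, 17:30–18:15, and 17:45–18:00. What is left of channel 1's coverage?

02:15–02:30, 12:30–13:30, 15:30–17:30, 18:15–19:30

First set merges to 02:15–08:45, 12:30–13:30, 15:30–19:30.
Second set merges to 02:30–10:00, 11:15–12:15, 17:30–18:15.
02:15–08:45 minus B → 02:15–02:30.
12:30–13:30: no B overlap → unchanged.
15:30–19:30 minus B → 15:30–17:30, 18:15–19:30.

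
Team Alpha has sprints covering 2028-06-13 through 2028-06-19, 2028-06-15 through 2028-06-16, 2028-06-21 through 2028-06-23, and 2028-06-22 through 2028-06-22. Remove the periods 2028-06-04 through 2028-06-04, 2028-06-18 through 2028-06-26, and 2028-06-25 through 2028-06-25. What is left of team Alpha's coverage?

First set merges to 2028-06-13 through 2028-06-19, 2028-06-21 through 2028-06-23.
Second set merges to 2028-06-04 through 2028-06-04, 2028-06-18 through 2028-06-26.
2028-06-13 through 2028-06-19 \ B = 2028-06-13 through 2028-06-17.
2028-06-21 through 2028-06-23: entirely removed.

2028-06-13 through 2028-06-17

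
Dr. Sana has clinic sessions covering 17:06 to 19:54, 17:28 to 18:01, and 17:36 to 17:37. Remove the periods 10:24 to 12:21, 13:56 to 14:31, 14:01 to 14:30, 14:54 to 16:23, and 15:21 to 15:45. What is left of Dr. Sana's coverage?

17:06-19:54

A, merged: 17:06-19:54.
B, merged: 10:24-12:21, 13:56-14:31, 14:54-16:23.
17:06-19:54: no B overlap → unchanged.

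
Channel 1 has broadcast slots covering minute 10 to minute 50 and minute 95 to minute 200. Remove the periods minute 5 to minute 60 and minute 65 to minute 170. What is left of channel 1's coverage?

minute 170 to minute 200

minute 10 to minute 50: entirely removed.
minute 95 to minute 200 \ B = minute 170 to minute 200.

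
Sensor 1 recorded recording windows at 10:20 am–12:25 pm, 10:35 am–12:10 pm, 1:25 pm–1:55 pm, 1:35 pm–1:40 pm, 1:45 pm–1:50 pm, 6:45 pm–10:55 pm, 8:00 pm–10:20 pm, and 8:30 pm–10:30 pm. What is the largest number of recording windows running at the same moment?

Walk the sorted start/end points keeping a running depth.
The depth first hits 3 at 8:30 pm.

3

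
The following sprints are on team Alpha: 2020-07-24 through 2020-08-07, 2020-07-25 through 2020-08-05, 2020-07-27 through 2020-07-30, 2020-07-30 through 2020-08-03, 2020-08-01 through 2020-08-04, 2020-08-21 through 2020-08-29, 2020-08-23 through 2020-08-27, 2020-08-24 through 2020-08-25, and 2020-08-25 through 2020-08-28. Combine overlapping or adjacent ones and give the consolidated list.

2020-07-25 through 2020-08-05 overlaps/touches 2020-07-24 through 2020-08-07 → extend to 2020-07-24 through 2020-08-07.
2020-07-27 through 2020-07-30 overlaps/touches 2020-07-24 through 2020-08-07 → extend to 2020-07-24 through 2020-08-07.
2020-07-30 through 2020-08-03 overlaps/touches 2020-07-24 through 2020-08-07 → extend to 2020-07-24 through 2020-08-07.
2020-08-01 through 2020-08-04 overlaps/touches 2020-07-24 through 2020-08-07 → extend to 2020-07-24 through 2020-08-07.
2020-08-21 through 2020-08-29 is disjoint → start new block.
2020-08-23 through 2020-08-27 overlaps/touches 2020-08-21 through 2020-08-29 → extend to 2020-08-21 through 2020-08-29.
2020-08-24 through 2020-08-25 overlaps/touches 2020-08-21 through 2020-08-29 → extend to 2020-08-21 through 2020-08-29.
2020-08-25 through 2020-08-28 overlaps/touches 2020-08-21 through 2020-08-29 → extend to 2020-08-21 through 2020-08-29.

2020-07-24 through 2020-08-07, 2020-08-21 through 2020-08-29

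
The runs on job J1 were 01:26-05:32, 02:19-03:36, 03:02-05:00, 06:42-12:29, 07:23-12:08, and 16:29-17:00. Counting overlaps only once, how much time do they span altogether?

Merged: 01:26–05:32, 06:42–12:29, 16:29–17:00.
Lengths: 4 h 6 min + 5 h 47 min + 31 min = 10 h 24 min.

10 h 24 min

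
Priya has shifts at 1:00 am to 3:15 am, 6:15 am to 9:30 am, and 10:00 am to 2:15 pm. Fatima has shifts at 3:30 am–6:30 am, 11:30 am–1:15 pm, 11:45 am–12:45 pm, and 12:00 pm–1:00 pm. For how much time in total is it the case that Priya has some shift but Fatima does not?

Merge the second list: 3:30 am-6:30 am, 11:30 am-1:15 pm.
A \ B = 1:00 am-3:15 am, 6:30 am-9:30 am, 10:00 am-11:30 am, 1:15 pm-2:15 pm.
Total: 2 h 15 min + 3 h + 1 h 30 min + 1 h = 7 h 45 min.

7 h 45 min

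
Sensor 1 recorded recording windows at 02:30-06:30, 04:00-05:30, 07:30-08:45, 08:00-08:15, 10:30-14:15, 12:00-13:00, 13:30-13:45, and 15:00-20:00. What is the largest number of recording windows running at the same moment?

Sweep endpoints in order; track running count of active intervals.
Peak of 2 reached at 04:00.

2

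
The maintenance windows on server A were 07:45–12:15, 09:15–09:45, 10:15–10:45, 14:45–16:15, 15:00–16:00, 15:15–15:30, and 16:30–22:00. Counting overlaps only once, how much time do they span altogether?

Merged: 07:45–12:15, 14:45–16:15, 16:30–22:00.
Lengths: 4 h 30 min + 1 h 30 min + 5 h 30 min = 11 h 30 min.

11 h 30 min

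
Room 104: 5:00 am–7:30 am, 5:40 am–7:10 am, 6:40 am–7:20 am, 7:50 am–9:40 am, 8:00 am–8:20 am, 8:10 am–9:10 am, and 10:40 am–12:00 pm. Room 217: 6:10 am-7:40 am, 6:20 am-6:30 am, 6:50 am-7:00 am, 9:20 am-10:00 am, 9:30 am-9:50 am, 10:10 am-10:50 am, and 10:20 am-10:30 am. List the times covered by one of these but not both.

Merge the first list: 5:00 am–7:30 am, 7:50 am–9:40 am, 10:40 am–12:00 pm.
Merge the second list: 6:10 am–7:40 am, 9:20 am–10:00 am, 10:10 am–10:50 am.
Only in the first: 5:00 am–6:10 am, 7:50 am–9:20 am, 10:50 am–12:00 pm.
Only in the second: 7:30 am–7:40 am, 9:40 am–10:00 am, 10:10 am–10:40 am.
Together these are the periods covered by exactly one.

5:00 am–6:10 am, 7:30 am–7:40 am, 7:50 am–9:20 am, 9:40 am–10:00 am, 10:10 am–10:40 am, 10:50 am–12:00 pm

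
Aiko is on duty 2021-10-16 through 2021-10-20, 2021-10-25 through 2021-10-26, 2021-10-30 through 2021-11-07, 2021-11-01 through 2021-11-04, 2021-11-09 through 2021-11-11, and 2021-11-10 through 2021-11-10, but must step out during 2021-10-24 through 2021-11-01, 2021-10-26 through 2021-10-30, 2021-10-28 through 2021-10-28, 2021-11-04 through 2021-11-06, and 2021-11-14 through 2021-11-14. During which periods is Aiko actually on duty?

2021-10-16 through 2021-10-20, 2021-11-02 through 2021-11-03, 2021-11-07 through 2021-11-07, 2021-11-09 through 2021-11-11

A, merged: 2021-10-16 through 2021-10-20, 2021-10-25 through 2021-10-26, 2021-10-30 through 2021-11-07, 2021-11-09 through 2021-11-11.
B, merged: 2021-10-24 through 2021-11-01, 2021-11-04 through 2021-11-06, 2021-11-14 through 2021-11-14.
2021-10-16 through 2021-10-20: nothing removed.
2021-10-25 through 2021-10-26: entirely removed.
2021-10-30 through 2021-11-07 \ B = 2021-11-02 through 2021-11-03, 2021-11-07 through 2021-11-07.
2021-11-09 through 2021-11-11: nothing removed.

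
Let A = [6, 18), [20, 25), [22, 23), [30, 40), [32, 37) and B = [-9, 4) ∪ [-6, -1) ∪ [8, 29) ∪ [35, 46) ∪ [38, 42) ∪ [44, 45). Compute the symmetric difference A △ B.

Merge the first list: [6, 18), [20, 25), [30, 40).
Merge the second list: [-9, 4), [8, 29), [35, 46).
A \ B = [6, 8), [30, 35).
B \ A = [-9, 4), [18, 20), [25, 29), [40, 46).
Union of the two gives the symmetric difference.

[-9, 4) ∪ [6, 8) ∪ [18, 20) ∪ [25, 29) ∪ [30, 35) ∪ [40, 46)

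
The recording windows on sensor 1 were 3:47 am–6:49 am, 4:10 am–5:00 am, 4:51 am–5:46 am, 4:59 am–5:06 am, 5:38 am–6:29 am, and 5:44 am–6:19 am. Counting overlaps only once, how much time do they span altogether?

3 h 2 min

Merged: 3:47 am–6:49 am.
Length: 3 h 2 min.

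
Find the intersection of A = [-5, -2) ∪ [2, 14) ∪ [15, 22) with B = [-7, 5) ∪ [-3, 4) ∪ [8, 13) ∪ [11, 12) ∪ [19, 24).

[-5, -2) ∪ [2, 5) ∪ [8, 13) ∪ [19, 22)

Merge the second list: [-7, 5), [8, 13), [19, 24).
[-5, -2) meets the second set on [-5, -2).
[2, 14) meets the second set on [2, 5), [8, 13).
[15, 22) meets the second set on [19, 22).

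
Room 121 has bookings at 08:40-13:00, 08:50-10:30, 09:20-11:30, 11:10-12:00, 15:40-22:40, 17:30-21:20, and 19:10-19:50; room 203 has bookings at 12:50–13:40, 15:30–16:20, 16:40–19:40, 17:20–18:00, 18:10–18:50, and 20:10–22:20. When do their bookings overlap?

Merge the first list: 08:40–13:00, 15:40–22:40.
Merge the second list: 12:50–13:40, 15:30–16:20, 16:40–19:40, 20:10–22:20.
08:40–13:00 ∩ B → 12:50–13:00.
15:40–22:40 ∩ B → 15:40–16:20, 16:40–19:40, 20:10–22:20.

12:50–13:00, 15:40–16:20, 16:40–19:40, 20:10–22:20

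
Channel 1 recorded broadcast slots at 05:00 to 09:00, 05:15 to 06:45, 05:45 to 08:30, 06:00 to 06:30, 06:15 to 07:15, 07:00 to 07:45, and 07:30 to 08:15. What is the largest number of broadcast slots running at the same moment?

Walk the sorted start/end points keeping a running depth.
The depth first hits 5 at 06:15.

5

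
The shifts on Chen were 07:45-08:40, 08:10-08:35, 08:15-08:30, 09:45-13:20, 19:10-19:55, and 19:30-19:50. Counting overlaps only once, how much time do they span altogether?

5 h 15 min

Merged: 07:45–08:40, 09:45–13:20, 19:10–19:55.
Lengths: 55 min + 3 h 35 min + 45 min = 5 h 15 min.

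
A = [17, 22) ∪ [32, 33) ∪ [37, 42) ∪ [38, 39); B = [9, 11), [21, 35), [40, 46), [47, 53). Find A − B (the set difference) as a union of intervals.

Merge the first list: [17, 22), [32, 33), [37, 42).
[17, 22) minus B → [17, 21).
[32, 33): fully covered by B → removed.
[37, 42) minus B → [37, 40).

[17, 21) ∪ [37, 40)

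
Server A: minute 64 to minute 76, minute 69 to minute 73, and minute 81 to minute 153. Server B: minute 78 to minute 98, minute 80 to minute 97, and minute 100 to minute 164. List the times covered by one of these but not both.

minute 64 to minute 76, minute 78 to minute 81, minute 98 to minute 100, minute 153 to minute 164

First set merges to minute 64 to minute 76, minute 81 to minute 153.
Second set merges to minute 78 to minute 98, minute 100 to minute 164.
A but not B: minute 64 to minute 76, minute 98 to minute 100.
B but not A: minute 78 to minute 81, minute 153 to minute 164.
Combining gives A △ B.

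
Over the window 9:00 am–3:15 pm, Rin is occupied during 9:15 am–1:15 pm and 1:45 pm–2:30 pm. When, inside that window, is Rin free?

Covered (merged): 9:15 am–1:15 pm, 1:45 pm–2:30 pm.
Uncovered inside 9:00 am–3:15 pm: 9:00 am–9:15 am, 1:15 pm–1:45 pm, 2:30 pm–3:15 pm.

9:00 am–9:15 am, 1:15 pm–1:45 pm, 2:30 pm–3:15 pm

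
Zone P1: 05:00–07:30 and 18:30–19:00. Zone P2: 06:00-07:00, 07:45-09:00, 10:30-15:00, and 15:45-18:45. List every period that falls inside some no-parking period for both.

05:00–07:30 ∩ B → 06:00–07:00.
18:30–19:00 ∩ B → 18:30–18:45.

06:00–07:00, 18:30–18:45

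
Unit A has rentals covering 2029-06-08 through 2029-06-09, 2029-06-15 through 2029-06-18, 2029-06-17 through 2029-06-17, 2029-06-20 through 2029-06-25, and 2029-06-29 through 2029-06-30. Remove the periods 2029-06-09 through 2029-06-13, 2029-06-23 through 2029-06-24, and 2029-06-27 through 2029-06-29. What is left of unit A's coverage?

A, merged: 2029-06-08 through 2029-06-09, 2029-06-15 through 2029-06-18, 2029-06-20 through 2029-06-25, 2029-06-29 through 2029-06-30.
2029-06-08 through 2029-06-09 \ B = 2029-06-08 through 2029-06-08.
2029-06-15 through 2029-06-18: nothing removed.
2029-06-20 through 2029-06-25 \ B = 2029-06-20 through 2029-06-22, 2029-06-25 through 2029-06-25.
2029-06-29 through 2029-06-30 \ B = 2029-06-30 through 2029-06-30.

2029-06-08 through 2029-06-08, 2029-06-15 through 2029-06-18, 2029-06-20 through 2029-06-22, 2029-06-25 through 2029-06-25, 2029-06-30 through 2029-06-30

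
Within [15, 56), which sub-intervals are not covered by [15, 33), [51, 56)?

Covered (merged): [15, 33), [51, 56).
Uncovered inside [15, 56): [33, 51).

[33, 51)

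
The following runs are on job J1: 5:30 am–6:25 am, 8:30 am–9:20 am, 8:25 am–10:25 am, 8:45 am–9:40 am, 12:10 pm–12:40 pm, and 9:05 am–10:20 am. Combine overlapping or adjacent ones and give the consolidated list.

Sort by start: 5:30 am–6:25 am, 8:25 am–10:25 am, 8:30 am–9:20 am, 8:45 am–9:40 am, 9:05 am–10:20 am, 12:10 pm–12:40 pm.
8:25 am–10:25 am is disjoint → start new block.
8:30 am–9:20 am overlaps/touches 8:25 am–10:25 am → extend to 8:25 am–10:25 am.
8:45 am–9:40 am overlaps/touches 8:25 am–10:25 am → extend to 8:25 am–10:25 am.
9:05 am–10:20 am overlaps/touches 8:25 am–10:25 am → extend to 8:25 am–10:25 am.
12:10 pm–12:40 pm is disjoint → start new block.

5:30 am–6:25 am, 8:25 am–10:25 am, 12:10 pm–12:40 pm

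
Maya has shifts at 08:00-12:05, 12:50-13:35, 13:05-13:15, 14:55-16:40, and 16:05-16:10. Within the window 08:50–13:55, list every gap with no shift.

12:05-12:50, 13:35-13:55

After merging, the occupied span is 08:00-12:05, 12:50-13:35, 14:55-16:40.
Complement within 08:50-13:55: 12:05-12:50, 13:35-13:55.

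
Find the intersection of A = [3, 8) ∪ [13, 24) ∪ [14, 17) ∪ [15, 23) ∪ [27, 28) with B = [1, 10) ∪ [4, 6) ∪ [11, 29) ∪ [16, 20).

[3, 8) ∪ [13, 24) ∪ [27, 28)

First set merges to [3, 8), [13, 24), [27, 28).
Second set merges to [1, 10), [11, 29).
[3, 8) meets the second set on [3, 8).
[13, 24) meets the second set on [13, 24).
[27, 28) meets the second set on [27, 28).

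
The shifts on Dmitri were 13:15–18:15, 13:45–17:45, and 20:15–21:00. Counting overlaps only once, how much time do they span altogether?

5 h 45 min

Merged: 13:15–18:15, 20:15–21:00.
Lengths: 5 h + 45 min = 5 h 45 min.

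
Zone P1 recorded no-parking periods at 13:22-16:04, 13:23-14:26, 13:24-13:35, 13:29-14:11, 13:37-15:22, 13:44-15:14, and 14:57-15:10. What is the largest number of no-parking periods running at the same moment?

Walk the sorted start/end points keeping a running depth.
The depth first hits 5 at 13:44.

5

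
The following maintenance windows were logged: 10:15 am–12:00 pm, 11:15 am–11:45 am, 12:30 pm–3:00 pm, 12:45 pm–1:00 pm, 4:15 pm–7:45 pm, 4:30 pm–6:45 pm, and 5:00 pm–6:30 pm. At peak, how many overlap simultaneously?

3

Walk the sorted start/end points keeping a running depth.
The depth first hits 3 at 5:00 pm.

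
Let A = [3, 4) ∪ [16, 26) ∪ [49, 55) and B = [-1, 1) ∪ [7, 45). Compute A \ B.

[3, 4) ∪ [49, 55)

[3, 4): no B overlap → unchanged.
[16, 26): fully covered by B → removed.
[49, 55): no B overlap → unchanged.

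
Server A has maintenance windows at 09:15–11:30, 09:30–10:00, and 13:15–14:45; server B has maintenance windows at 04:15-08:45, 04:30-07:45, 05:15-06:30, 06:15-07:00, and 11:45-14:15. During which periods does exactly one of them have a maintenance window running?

First set merges to 09:15–11:30, 13:15–14:45.
Second set merges to 04:15–08:45, 11:45–14:15.
A but not B: 09:15–11:30, 14:15–14:45.
B but not A: 04:15–08:45, 11:45–13:15.
Combining gives A △ B.

04:15–08:45, 09:15–11:30, 11:45–13:15, 14:15–14:45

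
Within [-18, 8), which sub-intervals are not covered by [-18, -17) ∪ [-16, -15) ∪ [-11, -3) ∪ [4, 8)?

[-17, -16) ∪ [-15, -11) ∪ [-3, 4)

Covered (merged): [-18, -17), [-16, -15), [-11, -3), [4, 8).
Complement within [-18, 8): [-17, -16), [-15, -11), [-3, 4).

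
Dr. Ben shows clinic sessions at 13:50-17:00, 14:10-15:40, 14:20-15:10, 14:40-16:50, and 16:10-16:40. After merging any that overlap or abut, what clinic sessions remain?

13:50–17:00

14:10–15:40 overlaps/touches 13:50–17:00 → extend to 13:50–17:00.
14:20–15:10 overlaps/touches 13:50–17:00 → extend to 13:50–17:00.
14:40–16:50 overlaps/touches 13:50–17:00 → extend to 13:50–17:00.
16:10–16:40 overlaps/touches 13:50–17:00 → extend to 13:50–17:00.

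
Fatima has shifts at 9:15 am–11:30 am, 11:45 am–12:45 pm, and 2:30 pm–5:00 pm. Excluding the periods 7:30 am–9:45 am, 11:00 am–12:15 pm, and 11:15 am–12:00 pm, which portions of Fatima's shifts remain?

Merge the second list: 7:30 am-9:45 am, 11:00 am-12:15 pm.
9:15 am-11:30 am minus B → 9:45 am-11:00 am.
11:45 am-12:45 pm minus B → 12:15 pm-12:45 pm.
2:30 pm-5:00 pm: no B overlap → unchanged.

9:45 am-11:00 am, 12:15 pm-12:45 pm, 2:30 pm-5:00 pm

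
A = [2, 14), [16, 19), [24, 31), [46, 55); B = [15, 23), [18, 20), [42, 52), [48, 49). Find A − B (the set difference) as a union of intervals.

Second set merges to [15, 23), [42, 52).
[2, 14) is untouched.
[16, 19) lies entirely inside B → drops out.
[24, 31) is untouched.
[46, 55) with B removed leaves [52, 55).

[2, 14) ∪ [24, 31) ∪ [52, 55)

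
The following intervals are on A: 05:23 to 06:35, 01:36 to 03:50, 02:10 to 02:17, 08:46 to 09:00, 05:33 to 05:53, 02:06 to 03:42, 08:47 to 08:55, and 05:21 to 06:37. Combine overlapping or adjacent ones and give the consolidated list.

01:36-03:50, 05:21-06:37, 08:46-09:00

Sort by start: 01:36-03:50, 02:06-03:42, 02:10-02:17, 05:21-06:37, 05:23-06:35, 05:33-05:53, 08:46-09:00, 08:47-08:55.
02:06-03:42 overlaps/touches 01:36-03:50 → extend to 01:36-03:50.
02:10-02:17 overlaps/touches 01:36-03:50 → extend to 01:36-03:50.
05:21-06:37 is disjoint → start new block.
05:23-06:35 overlaps/touches 05:21-06:37 → extend to 05:21-06:37.
05:33-05:53 overlaps/touches 05:21-06:37 → extend to 05:21-06:37.
08:46-09:00 is disjoint → start new block.
08:47-08:55 overlaps/touches 08:46-09:00 → extend to 08:46-09:00.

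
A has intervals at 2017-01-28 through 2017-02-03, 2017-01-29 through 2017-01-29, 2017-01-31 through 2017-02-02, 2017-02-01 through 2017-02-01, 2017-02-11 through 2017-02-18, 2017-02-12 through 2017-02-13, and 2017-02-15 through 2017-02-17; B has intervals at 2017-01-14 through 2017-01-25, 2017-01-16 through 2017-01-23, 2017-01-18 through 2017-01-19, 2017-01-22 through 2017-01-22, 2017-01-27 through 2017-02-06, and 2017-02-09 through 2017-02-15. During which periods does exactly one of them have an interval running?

2017-01-14 through 2017-01-25, 2017-01-27 through 2017-01-27, 2017-02-04 through 2017-02-06, 2017-02-09 through 2017-02-10, 2017-02-16 through 2017-02-18

A, merged: 2017-01-28 through 2017-02-03, 2017-02-11 through 2017-02-18.
B, merged: 2017-01-14 through 2017-01-25, 2017-01-27 through 2017-02-06, 2017-02-09 through 2017-02-15.
A \ B = 2017-02-16 through 2017-02-18.
B \ A = 2017-01-14 through 2017-01-25, 2017-01-27 through 2017-01-27, 2017-02-04 through 2017-02-06, 2017-02-09 through 2017-02-10.
Union of the two gives the symmetric difference.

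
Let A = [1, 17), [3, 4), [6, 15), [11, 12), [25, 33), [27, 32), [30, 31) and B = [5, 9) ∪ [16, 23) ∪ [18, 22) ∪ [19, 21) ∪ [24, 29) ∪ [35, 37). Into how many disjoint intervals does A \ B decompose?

First set merges to [1, 17), [25, 33).
Second set merges to [5, 9), [16, 23), [24, 29), [35, 37).
A \ B = [1, 5), [9, 16), [29, 33).
That is 3 disjoint pieces.

3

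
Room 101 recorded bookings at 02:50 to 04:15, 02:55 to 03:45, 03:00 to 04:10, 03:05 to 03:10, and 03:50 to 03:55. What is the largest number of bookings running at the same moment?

4

Walk the sorted start/end points keeping a running depth.
The depth first hits 4 at 03:05.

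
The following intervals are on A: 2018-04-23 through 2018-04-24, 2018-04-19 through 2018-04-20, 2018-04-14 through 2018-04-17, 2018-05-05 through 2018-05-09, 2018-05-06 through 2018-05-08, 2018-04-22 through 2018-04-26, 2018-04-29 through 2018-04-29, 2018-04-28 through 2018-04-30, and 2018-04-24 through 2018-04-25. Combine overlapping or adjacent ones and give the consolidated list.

Sort by start: 2018-04-14 through 2018-04-17, 2018-04-19 through 2018-04-20, 2018-04-22 through 2018-04-26, 2018-04-23 through 2018-04-24, 2018-04-24 through 2018-04-25, 2018-04-28 through 2018-04-30, 2018-04-29 through 2018-04-29, 2018-05-05 through 2018-05-09, 2018-05-06 through 2018-05-08.
2018-04-19 through 2018-04-20 is disjoint → start new block.
2018-04-22 through 2018-04-26 is disjoint → start new block.
2018-04-23 through 2018-04-24 overlaps/touches 2018-04-22 through 2018-04-26 → extend to 2018-04-22 through 2018-04-26.
2018-04-24 through 2018-04-25 overlaps/touches 2018-04-22 through 2018-04-26 → extend to 2018-04-22 through 2018-04-26.
2018-04-28 through 2018-04-30 is disjoint → start new block.
2018-04-29 through 2018-04-29 overlaps/touches 2018-04-28 through 2018-04-30 → extend to 2018-04-28 through 2018-04-30.
2018-05-05 through 2018-05-09 is disjoint → start new block.
2018-05-06 through 2018-05-08 overlaps/touches 2018-05-05 through 2018-05-09 → extend to 2018-05-05 through 2018-05-09.

2018-04-14 through 2018-04-17, 2018-04-19 through 2018-04-20, 2018-04-22 through 2018-04-26, 2018-04-28 through 2018-04-30, 2018-05-05 through 2018-05-09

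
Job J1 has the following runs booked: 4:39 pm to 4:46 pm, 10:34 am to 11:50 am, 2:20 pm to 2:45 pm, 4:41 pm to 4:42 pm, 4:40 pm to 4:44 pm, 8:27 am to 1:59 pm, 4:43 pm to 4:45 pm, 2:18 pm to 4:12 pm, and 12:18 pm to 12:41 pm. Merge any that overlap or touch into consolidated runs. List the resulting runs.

Sort by start: 8:27 am-1:59 pm, 10:34 am-11:50 am, 12:18 pm-12:41 pm, 2:18 pm-4:12 pm, 2:20 pm-2:45 pm, 4:39 pm-4:46 pm, 4:40 pm-4:44 pm, 4:41 pm-4:42 pm, 4:43 pm-4:45 pm.
10:34 am-11:50 am overlaps/touches 8:27 am-1:59 pm → extend to 8:27 am-1:59 pm.
12:18 pm-12:41 pm overlaps/touches 8:27 am-1:59 pm → extend to 8:27 am-1:59 pm.
2:18 pm-4:12 pm is disjoint → start new block.
2:20 pm-2:45 pm overlaps/touches 2:18 pm-4:12 pm → extend to 2:18 pm-4:12 pm.
4:39 pm-4:46 pm is disjoint → start new block.
4:40 pm-4:44 pm overlaps/touches 4:39 pm-4:46 pm → extend to 4:39 pm-4:46 pm.
4:41 pm-4:42 pm overlaps/touches 4:39 pm-4:46 pm → extend to 4:39 pm-4:46 pm.
4:43 pm-4:45 pm overlaps/touches 4:39 pm-4:46 pm → extend to 4:39 pm-4:46 pm.

8:27 am-1:59 pm, 2:18 pm-4:12 pm, 4:39 pm-4:46 pm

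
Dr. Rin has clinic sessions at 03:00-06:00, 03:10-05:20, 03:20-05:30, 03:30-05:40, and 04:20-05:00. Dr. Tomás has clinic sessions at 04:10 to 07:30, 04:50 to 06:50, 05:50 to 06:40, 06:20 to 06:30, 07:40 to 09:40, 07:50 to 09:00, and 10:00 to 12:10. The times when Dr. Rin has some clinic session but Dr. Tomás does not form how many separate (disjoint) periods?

A, merged: 03:00–06:00.
B, merged: 04:10–07:30, 07:40–09:40, 10:00–12:10.
A \ B = 03:00–04:10.
That is 1 disjoint piece.

1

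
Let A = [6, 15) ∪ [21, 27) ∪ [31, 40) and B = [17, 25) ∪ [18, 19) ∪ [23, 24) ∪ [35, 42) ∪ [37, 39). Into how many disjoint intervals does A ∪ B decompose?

3

B, merged: [17, 25), [35, 42).
A ∪ B = [6, 15), [17, 27), [31, 42).
That is 3 disjoint pieces.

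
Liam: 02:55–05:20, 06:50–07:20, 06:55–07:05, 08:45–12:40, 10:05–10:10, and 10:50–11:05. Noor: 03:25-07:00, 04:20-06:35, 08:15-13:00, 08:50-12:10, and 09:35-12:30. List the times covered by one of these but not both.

02:55–03:25, 05:20–06:50, 07:00–07:20, 08:15–08:45, 12:40–13:00

Merge the first list: 02:55–05:20, 06:50–07:20, 08:45–12:40.
Merge the second list: 03:25–07:00, 08:15–13:00.
A \ B = 02:55–03:25, 07:00–07:20.
B \ A = 05:20–06:50, 08:15–08:45, 12:40–13:00.
Union of the two gives the symmetric difference.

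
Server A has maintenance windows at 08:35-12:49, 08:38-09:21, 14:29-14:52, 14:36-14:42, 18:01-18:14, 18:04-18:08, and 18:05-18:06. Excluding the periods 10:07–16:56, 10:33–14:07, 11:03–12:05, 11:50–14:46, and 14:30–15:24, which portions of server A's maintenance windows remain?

A, merged: 08:35–12:49, 14:29–14:52, 18:01–18:14.
B, merged: 10:07–16:56.
08:35–12:49 minus B → 08:35–10:07.
14:29–14:52: fully covered by B → removed.
18:01–18:14: no B overlap → unchanged.

08:35–10:07, 18:01–18:14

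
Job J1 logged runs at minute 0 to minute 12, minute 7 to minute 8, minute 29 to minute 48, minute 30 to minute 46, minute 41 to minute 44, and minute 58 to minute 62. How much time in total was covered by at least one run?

Merged: minute 0 to minute 12, minute 29 to minute 48, minute 58 to minute 62.
Lengths: 12 minutes + 19 minutes + 4 minutes = 35 minutes.

35 minutes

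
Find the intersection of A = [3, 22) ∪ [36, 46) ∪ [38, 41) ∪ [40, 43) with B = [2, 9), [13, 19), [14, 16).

First set merges to [3, 22), [36, 46).
Second set merges to [2, 9), [13, 19).
[3, 22) overlaps B on [3, 9), [13, 19).
[36, 46) falls entirely outside B.

[3, 9) ∪ [13, 19)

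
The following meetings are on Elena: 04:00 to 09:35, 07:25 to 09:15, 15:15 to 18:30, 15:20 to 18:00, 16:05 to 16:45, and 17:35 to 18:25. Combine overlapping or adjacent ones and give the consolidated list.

07:25–09:15 overlaps/touches 04:00–09:35 → extend to 04:00–09:35.
15:15–18:30 is disjoint → start new block.
15:20–18:00 overlaps/touches 15:15–18:30 → extend to 15:15–18:30.
16:05–16:45 overlaps/touches 15:15–18:30 → extend to 15:15–18:30.
17:35–18:25 overlaps/touches 15:15–18:30 → extend to 15:15–18:30.

04:00–09:35, 15:15–18:30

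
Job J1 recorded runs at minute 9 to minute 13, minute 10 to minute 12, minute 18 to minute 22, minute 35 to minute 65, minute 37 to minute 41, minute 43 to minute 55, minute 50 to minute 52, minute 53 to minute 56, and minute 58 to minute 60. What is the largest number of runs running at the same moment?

3

Sweep endpoints in order; track running count of active intervals.
Peak of 3 reached at minute 50.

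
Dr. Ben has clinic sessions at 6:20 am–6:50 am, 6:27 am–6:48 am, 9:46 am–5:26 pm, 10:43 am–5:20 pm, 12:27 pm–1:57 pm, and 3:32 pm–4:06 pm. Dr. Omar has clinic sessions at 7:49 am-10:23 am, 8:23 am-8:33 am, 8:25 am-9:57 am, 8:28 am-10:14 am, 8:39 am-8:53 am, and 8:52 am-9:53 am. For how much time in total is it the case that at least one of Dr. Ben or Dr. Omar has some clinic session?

10 h 7 min

Merge the first list: 6:20 am-6:50 am, 9:46 am-5:26 pm.
Merge the second list: 7:49 am-10:23 am.
A ∪ B = 6:20 am-6:50 am, 7:49 am-5:26 pm.
Total: 30 min + 9 h 37 min = 10 h 7 min.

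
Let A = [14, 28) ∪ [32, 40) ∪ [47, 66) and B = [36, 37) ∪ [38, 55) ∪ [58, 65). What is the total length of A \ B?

23

A \ B = [14, 28), [32, 36), [37, 38), [55, 58), [65, 66).
Total: 14 + 4 + 1 + 3 + 1 = 23.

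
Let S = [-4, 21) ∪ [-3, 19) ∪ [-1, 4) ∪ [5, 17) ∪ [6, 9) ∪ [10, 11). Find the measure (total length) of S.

Merged: [-4, 21).
Length: 25.

25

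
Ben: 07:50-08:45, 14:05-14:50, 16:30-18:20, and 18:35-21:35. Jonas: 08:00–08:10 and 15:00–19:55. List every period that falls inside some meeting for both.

08:00-08:10, 16:30-18:20, 18:35-19:55

07:50-08:45 overlaps B on 08:00-08:10.
14:05-14:50 falls entirely outside B.
16:30-18:20 overlaps B on 16:30-18:20.
18:35-21:35 overlaps B on 18:35-19:55.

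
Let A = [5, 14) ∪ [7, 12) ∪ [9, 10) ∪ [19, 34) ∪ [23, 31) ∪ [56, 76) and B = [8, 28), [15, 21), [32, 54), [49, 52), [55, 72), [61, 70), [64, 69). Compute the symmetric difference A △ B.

First set merges to [5, 14), [19, 34), [56, 76).
Second set merges to [8, 28), [32, 54), [55, 72).
A \ B = [5, 8), [28, 32), [72, 76).
B \ A = [14, 19), [34, 54), [55, 56).
Union of the two gives the symmetric difference.

[5, 8) ∪ [14, 19) ∪ [28, 32) ∪ [34, 54) ∪ [55, 56) ∪ [72, 76)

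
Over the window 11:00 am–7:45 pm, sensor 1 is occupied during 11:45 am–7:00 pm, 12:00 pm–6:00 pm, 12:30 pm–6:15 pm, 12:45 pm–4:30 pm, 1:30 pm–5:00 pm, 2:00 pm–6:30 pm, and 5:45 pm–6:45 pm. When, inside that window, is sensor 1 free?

11:00 am–11:45 am, 7:00 pm–7:45 pm

The merged coverage is 11:45 am–7:00 pm.
Complement within 11:00 am–7:45 pm: 11:00 am–11:45 am, 7:00 pm–7:45 pm.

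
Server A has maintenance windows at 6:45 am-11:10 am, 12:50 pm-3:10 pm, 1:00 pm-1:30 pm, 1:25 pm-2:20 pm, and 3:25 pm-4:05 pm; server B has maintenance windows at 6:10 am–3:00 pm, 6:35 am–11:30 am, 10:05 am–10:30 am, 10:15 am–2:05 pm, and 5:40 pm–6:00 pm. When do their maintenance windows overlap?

6:45 am–11:10 am, 12:50 pm–3:00 pm

A, merged: 6:45 am–11:10 am, 12:50 pm–3:10 pm, 3:25 pm–4:05 pm.
B, merged: 6:10 am–3:00 pm, 5:40 pm–6:00 pm.
6:45 am–11:10 am overlaps B on 6:45 am–11:10 am.
12:50 pm–3:10 pm overlaps B on 12:50 pm–3:00 pm.
3:25 pm–4:05 pm falls entirely outside B.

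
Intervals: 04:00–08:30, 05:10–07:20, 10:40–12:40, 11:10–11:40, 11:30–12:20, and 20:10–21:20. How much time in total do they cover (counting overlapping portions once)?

7 h 40 min

Merged: 04:00–08:30, 10:40–12:40, 20:10–21:20.
Lengths: 4 h 30 min + 2 h + 1 h 10 min = 7 h 40 min.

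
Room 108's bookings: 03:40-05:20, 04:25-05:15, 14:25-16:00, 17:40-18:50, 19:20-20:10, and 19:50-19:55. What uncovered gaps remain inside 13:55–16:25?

13:55–14:25, 16:00–16:25

Covered (merged): 03:40–05:20, 14:25–16:00, 17:40–18:50, 19:20–20:10.
Complement within 13:55–16:25: 13:55–14:25, 16:00–16:25.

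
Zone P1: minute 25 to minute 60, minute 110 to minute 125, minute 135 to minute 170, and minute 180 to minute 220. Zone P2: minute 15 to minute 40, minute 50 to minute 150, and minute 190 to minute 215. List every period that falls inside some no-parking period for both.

minute 25 to minute 40, minute 50 to minute 60, minute 110 to minute 125, minute 135 to minute 150, minute 190 to minute 215

minute 25 to minute 60 ∩ B → minute 25 to minute 40, minute 50 to minute 60.
minute 110 to minute 125 ∩ B → minute 110 to minute 125.
minute 135 to minute 170 ∩ B → minute 135 to minute 150.
minute 180 to minute 220 ∩ B → minute 190 to minute 215.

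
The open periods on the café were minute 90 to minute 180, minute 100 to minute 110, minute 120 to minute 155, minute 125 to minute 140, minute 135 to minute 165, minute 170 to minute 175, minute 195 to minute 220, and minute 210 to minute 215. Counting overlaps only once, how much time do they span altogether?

Merged: minute 90 to minute 180, minute 195 to minute 220.
Lengths: 90 minutes + 25 minutes = 115 minutes.

115 minutes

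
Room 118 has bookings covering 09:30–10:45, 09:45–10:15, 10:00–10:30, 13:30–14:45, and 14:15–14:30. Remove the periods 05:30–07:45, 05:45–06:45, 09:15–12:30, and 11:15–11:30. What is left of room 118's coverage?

A, merged: 09:30–10:45, 13:30–14:45.
B, merged: 05:30–07:45, 09:15–12:30.
09:30–10:45 lies entirely inside B → drops out.
13:30–14:45 is untouched.

13:30–14:45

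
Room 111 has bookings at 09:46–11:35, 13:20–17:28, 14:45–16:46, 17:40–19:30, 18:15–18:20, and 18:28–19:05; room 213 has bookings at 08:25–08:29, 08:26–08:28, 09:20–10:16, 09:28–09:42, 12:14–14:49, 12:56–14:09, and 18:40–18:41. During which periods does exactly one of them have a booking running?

08:25–08:29, 09:20–09:46, 10:16–11:35, 12:14–13:20, 14:49–17:28, 17:40–18:40, 18:41–19:30

Merge the first list: 09:46–11:35, 13:20–17:28, 17:40–19:30.
Merge the second list: 08:25–08:29, 09:20–10:16, 12:14–14:49, 18:40–18:41.
A \ B = 10:16–11:35, 14:49–17:28, 17:40–18:40, 18:41–19:30.
B \ A = 08:25–08:29, 09:20–09:46, 12:14–13:20.
Union of the two gives the symmetric difference.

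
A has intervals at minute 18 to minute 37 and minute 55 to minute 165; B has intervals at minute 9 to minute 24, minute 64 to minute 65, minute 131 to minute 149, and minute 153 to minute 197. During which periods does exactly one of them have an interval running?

A but not B: minute 24 to minute 37, minute 55 to minute 64, minute 65 to minute 131, minute 149 to minute 153.
B but not A: minute 9 to minute 18, minute 165 to minute 197.
Combining gives A △ B.

minute 9 to minute 18, minute 24 to minute 37, minute 55 to minute 64, minute 65 to minute 131, minute 149 to minute 153, minute 165 to minute 197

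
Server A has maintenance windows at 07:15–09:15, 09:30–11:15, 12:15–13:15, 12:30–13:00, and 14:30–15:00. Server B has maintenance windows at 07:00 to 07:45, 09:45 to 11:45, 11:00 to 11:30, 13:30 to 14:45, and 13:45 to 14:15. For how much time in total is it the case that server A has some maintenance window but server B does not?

A, merged: 07:15-09:15, 09:30-11:15, 12:15-13:15, 14:30-15:00.
B, merged: 07:00-07:45, 09:45-11:45, 13:30-14:45.
A \ B = 07:45-09:15, 09:30-09:45, 12:15-13:15, 14:45-15:00.
Total: 1 h 30 min + 15 min + 1 h + 15 min = 3 h.

3 h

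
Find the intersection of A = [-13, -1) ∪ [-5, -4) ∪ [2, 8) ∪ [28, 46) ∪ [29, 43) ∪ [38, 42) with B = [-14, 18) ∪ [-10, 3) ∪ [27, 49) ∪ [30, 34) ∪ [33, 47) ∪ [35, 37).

First set merges to [-13, -1), [2, 8), [28, 46).
Second set merges to [-14, 18), [27, 49).
[-13, -1) overlaps B on [-13, -1).
[2, 8) overlaps B on [2, 8).
[28, 46) overlaps B on [28, 46).

[-13, -1) ∪ [2, 8) ∪ [28, 46)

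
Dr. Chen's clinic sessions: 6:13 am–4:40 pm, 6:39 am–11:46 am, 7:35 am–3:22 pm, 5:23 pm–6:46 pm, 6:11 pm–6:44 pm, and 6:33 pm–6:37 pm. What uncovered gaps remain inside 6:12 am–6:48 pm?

After merging, the occupied span is 6:13 am–4:40 pm, 5:23 pm–6:46 pm.
Complement within 6:12 am–6:48 pm: 6:12 am–6:13 am, 4:40 pm–5:23 pm, 6:46 pm–6:48 pm.

6:12 am–6:13 am, 4:40 pm–5:23 pm, 6:46 pm–6:48 pm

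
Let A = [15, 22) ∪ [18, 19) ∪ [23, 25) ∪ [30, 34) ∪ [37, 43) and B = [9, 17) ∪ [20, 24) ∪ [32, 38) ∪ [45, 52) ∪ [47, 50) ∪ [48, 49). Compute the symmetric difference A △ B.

Merge the first list: [15, 22), [23, 25), [30, 34), [37, 43).
Merge the second list: [9, 17), [20, 24), [32, 38), [45, 52).
A \ B = [17, 20), [24, 25), [30, 32), [38, 43).
B \ A = [9, 15), [22, 23), [34, 37), [45, 52).
Union of the two gives the symmetric difference.

[9, 15) ∪ [17, 20) ∪ [22, 23) ∪ [24, 25) ∪ [30, 32) ∪ [34, 37) ∪ [38, 43) ∪ [45, 52)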